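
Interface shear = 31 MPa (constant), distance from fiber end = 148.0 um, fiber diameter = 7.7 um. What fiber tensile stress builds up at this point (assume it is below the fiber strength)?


Force balance: sigma_f * (pi*d^2/4) = tau * (pi*d) * x  ->  sigma_f = 4 * tau * x / d
sigma_f = 4 * 31 * 148.0 / 7.7 = 2383.4 MPa

2383.4 MPa


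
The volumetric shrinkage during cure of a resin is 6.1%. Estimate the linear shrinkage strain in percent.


Linear shrinkage ≈ vol_shrink/3 = 6.1/3 = 2.033%

2.033%


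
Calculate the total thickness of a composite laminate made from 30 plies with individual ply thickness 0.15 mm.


h = n * t_ply = 30 * 0.15 = 4.5 mm

4.5 mm


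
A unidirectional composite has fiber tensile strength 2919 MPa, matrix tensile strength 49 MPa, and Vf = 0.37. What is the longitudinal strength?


sigma_1 = sigma_f*Vf + sigma_m*(1-Vf) = 2919*0.37 + 49*0.63 = 1110.9 MPa

1110.9 MPa


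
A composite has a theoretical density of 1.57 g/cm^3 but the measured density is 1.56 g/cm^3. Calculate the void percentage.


Void% = (rho_theo - rho_actual)/rho_theo * 100 = (1.57 - 1.56)/1.57 * 100 = 0.64%

0.64%


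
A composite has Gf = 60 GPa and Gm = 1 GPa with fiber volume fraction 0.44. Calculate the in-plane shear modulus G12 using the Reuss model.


1/G12 = Vf/Gf + (1-Vf)/Gm = 0.44/60 + 0.56/1
G12 = 1.76 GPa

1.76 GPa


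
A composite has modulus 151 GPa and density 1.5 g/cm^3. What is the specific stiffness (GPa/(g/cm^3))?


Specific stiffness = E/rho = 151/1.5 = 100.7 GPa/(g/cm^3)

100.7 GPa/(g/cm^3)


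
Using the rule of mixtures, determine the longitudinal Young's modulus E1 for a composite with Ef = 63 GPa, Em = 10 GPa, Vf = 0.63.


E1 = Ef*Vf + Em*(1-Vf) = 63*0.63 + 10*0.37 = 43.39 GPa

43.39 GPa


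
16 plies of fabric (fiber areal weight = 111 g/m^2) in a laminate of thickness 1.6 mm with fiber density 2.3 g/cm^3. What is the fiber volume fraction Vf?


Vf = n * FAW / (rho_f * h * 1000) = 16 * 111 / (2.3 * 1.6 * 1000) = 0.4826

0.4826


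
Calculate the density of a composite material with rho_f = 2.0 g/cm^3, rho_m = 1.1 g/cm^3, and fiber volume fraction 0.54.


rho_c = rho_f*Vf + rho_m*(1-Vf) = 2.0*0.54 + 1.1*0.46 = 1.586 g/cm^3

1.586 g/cm^3


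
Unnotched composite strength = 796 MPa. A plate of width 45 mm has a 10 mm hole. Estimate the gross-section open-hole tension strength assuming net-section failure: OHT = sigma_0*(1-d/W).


OHT = sigma_0*(1-d/W) = 796*(1-10/45) = 619.1 MPa

619.1 MPa


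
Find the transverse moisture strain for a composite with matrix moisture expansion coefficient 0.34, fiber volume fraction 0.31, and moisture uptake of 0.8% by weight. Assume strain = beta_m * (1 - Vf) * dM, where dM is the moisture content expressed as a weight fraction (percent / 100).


dM = 0.8/100 = 0.008
strain = beta_m * (1-Vf) * dM = 0.34 * 0.69 * 0.008 = 0.0018768

0.0018768


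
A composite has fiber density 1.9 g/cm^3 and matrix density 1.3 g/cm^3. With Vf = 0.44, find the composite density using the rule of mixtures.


rho_c = rho_f*Vf + rho_m*(1-Vf) = 1.9*0.44 + 1.3*0.56 = 1.564 g/cm^3

1.564 g/cm^3


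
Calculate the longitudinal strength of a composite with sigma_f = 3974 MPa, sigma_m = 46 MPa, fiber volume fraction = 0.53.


sigma_1 = sigma_f*Vf + sigma_m*(1-Vf) = 3974*0.53 + 46*0.47 = 2127.8 MPa

2127.8 MPa


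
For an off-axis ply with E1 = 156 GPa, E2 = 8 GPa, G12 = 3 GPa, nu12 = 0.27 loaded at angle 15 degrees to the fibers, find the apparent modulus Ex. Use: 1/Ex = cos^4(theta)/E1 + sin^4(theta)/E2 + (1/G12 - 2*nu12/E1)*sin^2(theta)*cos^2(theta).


cos^4(15) = 0.870513, sin^4(15) = 0.004487, sin^2(15)*cos^2(15) = 0.0625
1/G12 - 2*nu12/E1 = 1/3 - 2*0.27/156 = 0.329872 GPa^-1
1/Ex = 0.870513/156 + 0.004487/8 + 0.329872*0.0625 = 0.0267581 GPa^-1
Ex = 37.37 GPa

37.37 GPa


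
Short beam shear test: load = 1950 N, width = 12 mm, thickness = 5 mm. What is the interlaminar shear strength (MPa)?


ILSS = 3F/(4bh) = 3*1950/(4*12*5) = 24.38 MPa

24.38 MPa


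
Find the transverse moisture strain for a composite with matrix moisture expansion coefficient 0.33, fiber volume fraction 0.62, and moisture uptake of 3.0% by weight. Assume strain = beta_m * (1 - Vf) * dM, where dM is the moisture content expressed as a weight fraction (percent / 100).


dM = 3.0/100 = 0.03
strain = beta_m * (1-Vf) * dM = 0.33 * 0.38 * 0.03 = 0.003762

0.003762


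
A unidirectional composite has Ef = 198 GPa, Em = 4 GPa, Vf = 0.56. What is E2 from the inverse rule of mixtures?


1/E2 = Vf/Ef + (1-Vf)/Em = 0.56/198 + 0.44/4
E2 = 8.86 GPa

8.86 GPa


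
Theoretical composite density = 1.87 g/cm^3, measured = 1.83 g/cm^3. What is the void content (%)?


Void% = (rho_theo - rho_actual)/rho_theo * 100 = (1.87 - 1.83)/1.87 * 100 = 2.14%

2.14%


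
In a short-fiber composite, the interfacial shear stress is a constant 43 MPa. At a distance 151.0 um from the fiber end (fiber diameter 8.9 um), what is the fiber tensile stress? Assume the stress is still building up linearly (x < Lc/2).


Force balance: sigma_f * (pi*d^2/4) = tau * (pi*d) * x  ->  sigma_f = 4 * tau * x / d
sigma_f = 4 * 43 * 151.0 / 8.9 = 2918.2 MPa

2918.2 MPa


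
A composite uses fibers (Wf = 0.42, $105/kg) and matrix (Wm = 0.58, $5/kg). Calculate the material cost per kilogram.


Cost = cost_f*Wf + cost_m*Wm = 105*0.42 + 5*0.58 = $47.0/kg

$47.0/kg


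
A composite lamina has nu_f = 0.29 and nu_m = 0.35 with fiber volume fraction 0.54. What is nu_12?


nu_12 = nu_f*Vf + nu_m*(1-Vf) = 0.29*0.54 + 0.35*0.46 = 0.3176

0.3176


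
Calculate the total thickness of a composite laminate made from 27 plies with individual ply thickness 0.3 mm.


h = n * t_ply = 27 * 0.3 = 8.1 mm

8.1 mm


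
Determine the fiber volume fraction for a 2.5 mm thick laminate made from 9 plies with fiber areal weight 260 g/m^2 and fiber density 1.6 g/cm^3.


Vf = n * FAW / (rho_f * h * 1000) = 9 * 260 / (1.6 * 2.5 * 1000) = 0.585

0.585


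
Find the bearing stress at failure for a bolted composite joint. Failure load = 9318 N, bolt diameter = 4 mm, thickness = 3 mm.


sigma_br = F/(d*h) = 9318/(4*3) = 776.5 MPa

776.5 MPa


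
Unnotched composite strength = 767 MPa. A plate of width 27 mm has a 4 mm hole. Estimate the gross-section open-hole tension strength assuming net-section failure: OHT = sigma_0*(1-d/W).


OHT = sigma_0*(1-d/W) = 767*(1-4/27) = 653.4 MPa

653.4 MPa


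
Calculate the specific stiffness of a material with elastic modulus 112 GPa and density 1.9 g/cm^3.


Specific stiffness = E/rho = 112/1.9 = 58.9 GPa/(g/cm^3)

58.9 GPa/(g/cm^3)


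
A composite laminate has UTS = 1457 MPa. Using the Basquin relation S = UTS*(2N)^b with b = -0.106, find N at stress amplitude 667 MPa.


N = 0.5 * (S/UTS)^(1/b) = 0.5 * (667/1457)^(1/-0.106) = 794.7518 cycles

794.7518 cycles


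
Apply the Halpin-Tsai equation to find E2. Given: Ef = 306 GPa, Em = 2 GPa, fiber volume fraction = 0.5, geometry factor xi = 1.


eta = (Ef/Em - 1)/(Ef/Em + xi) = (153.0 - 1)/(153.0 + 1) = 0.987
E2 = Em*(1+xi*eta*Vf)/(1-eta*Vf) = 5.9 GPa

5.9 GPa


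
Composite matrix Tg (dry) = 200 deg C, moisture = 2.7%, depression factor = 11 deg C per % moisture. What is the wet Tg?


Tg_wet = Tg_dry - k*moisture = 200 - 11*2.7 = 170.3 deg C

170.3 deg C


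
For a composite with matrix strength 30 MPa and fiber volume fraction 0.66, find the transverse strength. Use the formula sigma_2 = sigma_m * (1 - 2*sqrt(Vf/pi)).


factor = 1 - 2*sqrt(0.66/pi) = 0.0833
sigma_2 = 30 * 0.0833 = 2.5 MPa

2.5 MPa


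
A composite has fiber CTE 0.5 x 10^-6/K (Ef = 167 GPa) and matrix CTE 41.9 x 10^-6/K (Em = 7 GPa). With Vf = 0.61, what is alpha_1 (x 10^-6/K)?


E1 = Ef*Vf + Em*(1-Vf) = 104.6
alpha_1 = (alpha_f*Ef*Vf + alpha_m*Em*(1-Vf))/E1 = 1.58 x 10^-6/K

1.58 x 10^-6/K


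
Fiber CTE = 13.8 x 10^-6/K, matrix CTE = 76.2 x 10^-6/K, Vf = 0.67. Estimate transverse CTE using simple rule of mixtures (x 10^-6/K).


alpha_2 = alpha_f*Vf + alpha_m*(1-Vf) = 13.8*0.67 + 76.2*0.33 = 34.4 x 10^-6/K

34.4 x 10^-6/K


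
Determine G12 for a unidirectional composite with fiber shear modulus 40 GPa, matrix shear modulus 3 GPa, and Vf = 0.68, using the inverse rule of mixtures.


1/G12 = Vf/Gf + (1-Vf)/Gm = 0.68/40 + 0.32/3
G12 = 8.09 GPa

8.09 GPa


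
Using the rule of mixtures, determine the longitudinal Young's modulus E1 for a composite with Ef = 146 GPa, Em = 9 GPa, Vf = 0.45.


E1 = Ef*Vf + Em*(1-Vf) = 146*0.45 + 9*0.55 = 70.65 GPa

70.65 GPa


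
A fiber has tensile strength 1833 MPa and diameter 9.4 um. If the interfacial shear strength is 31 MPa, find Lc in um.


Lc = sigma_f * d / (2 * tau_i) = 1833 * 9.4 / (2 * 31) = 277.9 um

277.9 um


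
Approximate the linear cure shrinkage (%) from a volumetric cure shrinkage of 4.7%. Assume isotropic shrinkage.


Linear shrinkage ≈ vol_shrink/3 = 4.7/3 = 1.567%

1.567%


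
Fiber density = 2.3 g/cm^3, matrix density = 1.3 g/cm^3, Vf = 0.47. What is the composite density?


rho_c = rho_f*Vf + rho_m*(1-Vf) = 2.3*0.47 + 1.3*0.53 = 1.77 g/cm^3

1.77 g/cm^3


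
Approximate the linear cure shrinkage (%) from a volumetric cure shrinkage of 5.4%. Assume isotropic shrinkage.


Linear shrinkage ≈ vol_shrink/3 = 5.4/3 = 1.8%

1.8%


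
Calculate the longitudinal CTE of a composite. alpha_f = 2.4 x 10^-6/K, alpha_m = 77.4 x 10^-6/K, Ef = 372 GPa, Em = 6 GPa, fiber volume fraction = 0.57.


E1 = Ef*Vf + Em*(1-Vf) = 214.62
alpha_1 = (alpha_f*Ef*Vf + alpha_m*Em*(1-Vf))/E1 = 3.3 x 10^-6/K

3.3 x 10^-6/K


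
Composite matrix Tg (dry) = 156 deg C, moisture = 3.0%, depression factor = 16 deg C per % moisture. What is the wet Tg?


Tg_wet = Tg_dry - k*moisture = 156 - 16*3.0 = 108.0 deg C

108.0 deg C


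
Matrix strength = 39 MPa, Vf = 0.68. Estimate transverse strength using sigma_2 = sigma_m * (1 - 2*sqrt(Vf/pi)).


factor = 1 - 2*sqrt(0.68/pi) = 0.0695
sigma_2 = 39 * 0.0695 = 2.71 MPa

2.71 MPa


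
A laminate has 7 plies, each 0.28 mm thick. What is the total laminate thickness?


h = n * t_ply = 7 * 0.28 = 1.96 mm

1.96 mm


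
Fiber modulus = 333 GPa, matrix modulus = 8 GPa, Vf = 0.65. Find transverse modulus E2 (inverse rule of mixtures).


1/E2 = Vf/Ef + (1-Vf)/Em = 0.65/333 + 0.35/8
E2 = 21.88 GPa

21.88 GPa


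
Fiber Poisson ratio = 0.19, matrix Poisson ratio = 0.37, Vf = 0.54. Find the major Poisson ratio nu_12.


nu_12 = nu_f*Vf + nu_m*(1-Vf) = 0.19*0.54 + 0.37*0.46 = 0.2728

0.2728


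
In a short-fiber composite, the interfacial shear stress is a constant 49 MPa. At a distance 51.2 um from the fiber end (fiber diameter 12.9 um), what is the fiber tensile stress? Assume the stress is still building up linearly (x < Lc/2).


Force balance: sigma_f * (pi*d^2/4) = tau * (pi*d) * x  ->  sigma_f = 4 * tau * x / d
sigma_f = 4 * 49 * 51.2 / 12.9 = 777.9 MPa

777.9 MPa


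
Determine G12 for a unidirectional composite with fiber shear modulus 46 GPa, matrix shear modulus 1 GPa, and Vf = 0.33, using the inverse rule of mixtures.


1/G12 = Vf/Gf + (1-Vf)/Gm = 0.33/46 + 0.67/1
G12 = 1.48 GPa

1.48 GPa


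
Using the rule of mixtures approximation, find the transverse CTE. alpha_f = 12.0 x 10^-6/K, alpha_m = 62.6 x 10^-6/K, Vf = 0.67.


alpha_2 = alpha_f*Vf + alpha_m*(1-Vf) = 12.0*0.67 + 62.6*0.33 = 28.7 x 10^-6/K

28.7 x 10^-6/K


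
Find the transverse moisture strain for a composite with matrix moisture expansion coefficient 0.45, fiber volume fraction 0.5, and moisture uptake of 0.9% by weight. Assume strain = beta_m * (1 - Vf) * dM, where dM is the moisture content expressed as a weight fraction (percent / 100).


dM = 0.9/100 = 0.009
strain = beta_m * (1-Vf) * dM = 0.45 * 0.5 * 0.009 = 0.002025

0.002025


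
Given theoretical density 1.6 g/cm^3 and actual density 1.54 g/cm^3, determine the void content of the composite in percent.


Void% = (rho_theo - rho_actual)/rho_theo * 100 = (1.6 - 1.54)/1.6 * 100 = 3.75%

3.75%


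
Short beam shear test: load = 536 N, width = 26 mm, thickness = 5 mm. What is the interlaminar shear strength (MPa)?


ILSS = 3F/(4bh) = 3*536/(4*26*5) = 3.09 MPa

3.09 MPa


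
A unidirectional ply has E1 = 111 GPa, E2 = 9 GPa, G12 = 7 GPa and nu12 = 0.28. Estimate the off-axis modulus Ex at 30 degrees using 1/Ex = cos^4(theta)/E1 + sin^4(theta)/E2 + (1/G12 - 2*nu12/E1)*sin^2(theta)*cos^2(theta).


cos^4(30) = 0.5625, sin^4(30) = 0.0625, sin^2(30)*cos^2(30) = 0.1875
1/G12 - 2*nu12/E1 = 1/7 - 2*0.28/111 = 0.137812 GPa^-1
1/Ex = 0.5625/111 + 0.0625/9 + 0.137812*0.1875 = 0.0378518 GPa^-1
Ex = 26.42 GPa

26.42 GPa


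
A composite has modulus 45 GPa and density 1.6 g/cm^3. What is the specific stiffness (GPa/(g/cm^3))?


Specific stiffness = E/rho = 45/1.6 = 28.1 GPa/(g/cm^3)

28.1 GPa/(g/cm^3)


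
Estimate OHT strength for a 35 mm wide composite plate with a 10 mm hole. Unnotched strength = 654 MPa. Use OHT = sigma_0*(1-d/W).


OHT = sigma_0*(1-d/W) = 654*(1-10/35) = 467.1 MPa

467.1 MPa


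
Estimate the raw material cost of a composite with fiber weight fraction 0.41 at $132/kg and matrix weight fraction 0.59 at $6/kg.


Cost = cost_f*Wf + cost_m*Wm = 132*0.41 + 6*0.59 = $57.66/kg

$57.66/kg


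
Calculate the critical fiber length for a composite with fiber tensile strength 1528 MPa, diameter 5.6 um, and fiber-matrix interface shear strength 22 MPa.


Lc = sigma_f * d / (2 * tau_i) = 1528 * 5.6 / (2 * 22) = 194.5 um

194.5 um


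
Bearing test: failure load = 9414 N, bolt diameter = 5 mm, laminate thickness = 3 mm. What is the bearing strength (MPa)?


sigma_br = F/(d*h) = 9414/(5*3) = 627.6 MPa

627.6 MPa


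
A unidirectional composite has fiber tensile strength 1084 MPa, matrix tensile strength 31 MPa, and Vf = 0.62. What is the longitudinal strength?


sigma_1 = sigma_f*Vf + sigma_m*(1-Vf) = 1084*0.62 + 31*0.38 = 683.9 MPa

683.9 MPa


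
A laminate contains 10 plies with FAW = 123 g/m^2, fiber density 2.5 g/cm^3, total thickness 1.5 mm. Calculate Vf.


Vf = n * FAW / (rho_f * h * 1000) = 10 * 123 / (2.5 * 1.5 * 1000) = 0.328

0.328


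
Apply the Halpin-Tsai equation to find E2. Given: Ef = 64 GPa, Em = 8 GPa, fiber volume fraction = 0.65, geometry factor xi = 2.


eta = (Ef/Em - 1)/(Ef/Em + xi) = (8.0 - 1)/(8.0 + 2) = 0.7
E2 = Em*(1+xi*eta*Vf)/(1-eta*Vf) = 28.04 GPa

28.04 GPa


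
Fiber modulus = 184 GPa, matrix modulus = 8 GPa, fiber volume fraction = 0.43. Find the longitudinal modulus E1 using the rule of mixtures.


E1 = Ef*Vf + Em*(1-Vf) = 184*0.43 + 8*0.57 = 83.68 GPa

83.68 GPa


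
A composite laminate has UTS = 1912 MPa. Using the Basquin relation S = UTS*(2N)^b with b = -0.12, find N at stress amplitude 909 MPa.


N = 0.5 * (S/UTS)^(1/b) = 0.5 * (909/1912)^(1/-0.12) = 245.4728 cycles

245.4728 cycles


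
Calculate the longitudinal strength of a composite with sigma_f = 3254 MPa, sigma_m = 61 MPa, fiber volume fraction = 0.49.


sigma_1 = sigma_f*Vf + sigma_m*(1-Vf) = 3254*0.49 + 61*0.51 = 1625.6 MPa

1625.6 MPa


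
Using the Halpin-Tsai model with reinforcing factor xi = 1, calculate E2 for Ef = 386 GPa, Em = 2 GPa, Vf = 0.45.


eta = (Ef/Em - 1)/(Ef/Em + xi) = (193.0 - 1)/(193.0 + 1) = 0.9897
E2 = Em*(1+xi*eta*Vf)/(1-eta*Vf) = 5.21 GPa

5.21 GPa


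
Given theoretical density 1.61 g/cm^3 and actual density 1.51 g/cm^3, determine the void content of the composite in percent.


Void% = (rho_theo - rho_actual)/rho_theo * 100 = (1.61 - 1.51)/1.61 * 100 = 6.21%

6.21%


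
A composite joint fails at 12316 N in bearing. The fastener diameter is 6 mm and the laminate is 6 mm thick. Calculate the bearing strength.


sigma_br = F/(d*h) = 12316/(6*6) = 342.1 MPa

342.1 MPa


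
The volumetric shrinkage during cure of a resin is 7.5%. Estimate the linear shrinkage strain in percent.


Linear shrinkage ≈ vol_shrink/3 = 7.5/3 = 2.5%

2.5%


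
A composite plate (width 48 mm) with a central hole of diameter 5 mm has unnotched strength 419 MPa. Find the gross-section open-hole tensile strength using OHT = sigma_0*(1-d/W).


OHT = sigma_0*(1-d/W) = 419*(1-5/48) = 375.4 MPa

375.4 MPa


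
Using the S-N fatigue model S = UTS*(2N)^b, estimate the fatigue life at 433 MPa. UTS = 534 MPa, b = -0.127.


N = 0.5 * (S/UTS)^(1/b) = 0.5 * (433/534)^(1/-0.127) = 2.6057 cycles

2.6057 cycles


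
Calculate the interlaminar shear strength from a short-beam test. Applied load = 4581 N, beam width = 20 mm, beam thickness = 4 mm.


ILSS = 3F/(4bh) = 3*4581/(4*20*4) = 42.95 MPa

42.95 MPa


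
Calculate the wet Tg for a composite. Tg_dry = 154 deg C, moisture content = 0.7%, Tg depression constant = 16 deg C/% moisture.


Tg_wet = Tg_dry - k*moisture = 154 - 16*0.7 = 142.8 deg C

142.8 deg C


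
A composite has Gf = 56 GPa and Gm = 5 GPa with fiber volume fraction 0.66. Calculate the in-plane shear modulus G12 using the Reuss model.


1/G12 = Vf/Gf + (1-Vf)/Gm = 0.66/56 + 0.34/5
G12 = 12.53 GPa

12.53 GPa


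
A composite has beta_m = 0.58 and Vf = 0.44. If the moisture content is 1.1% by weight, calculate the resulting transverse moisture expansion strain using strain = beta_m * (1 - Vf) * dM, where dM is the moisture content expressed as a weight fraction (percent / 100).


dM = 1.1/100 = 0.011
strain = beta_m * (1-Vf) * dM = 0.58 * 0.56 * 0.011 = 0.0035728

0.0035728


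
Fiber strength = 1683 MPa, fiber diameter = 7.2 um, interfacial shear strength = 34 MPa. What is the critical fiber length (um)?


Lc = sigma_f * d / (2 * tau_i) = 1683 * 7.2 / (2 * 34) = 178.2 um

178.2 um


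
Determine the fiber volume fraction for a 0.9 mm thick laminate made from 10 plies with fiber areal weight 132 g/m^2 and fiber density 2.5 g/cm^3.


Vf = n * FAW / (rho_f * h * 1000) = 10 * 132 / (2.5 * 0.9 * 1000) = 0.5867

0.5867


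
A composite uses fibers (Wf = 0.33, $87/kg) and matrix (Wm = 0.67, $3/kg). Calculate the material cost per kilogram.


Cost = cost_f*Wf + cost_m*Wm = 87*0.33 + 3*0.67 = $30.72/kg

$30.72/kg


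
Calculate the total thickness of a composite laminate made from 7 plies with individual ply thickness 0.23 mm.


h = n * t_ply = 7 * 0.23 = 1.61 mm

1.61 mm


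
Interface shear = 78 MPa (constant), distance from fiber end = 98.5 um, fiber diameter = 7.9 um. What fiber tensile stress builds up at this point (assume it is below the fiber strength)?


Force balance: sigma_f * (pi*d^2/4) = tau * (pi*d) * x  ->  sigma_f = 4 * tau * x / d
sigma_f = 4 * 78 * 98.5 / 7.9 = 3890.1 MPa

3890.1 MPa


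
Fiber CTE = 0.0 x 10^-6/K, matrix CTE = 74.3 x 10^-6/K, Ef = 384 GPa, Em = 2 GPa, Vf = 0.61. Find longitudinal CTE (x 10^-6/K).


E1 = Ef*Vf + Em*(1-Vf) = 235.02
alpha_1 = (alpha_f*Ef*Vf + alpha_m*Em*(1-Vf))/E1 = 0.25 x 10^-6/K

0.25 x 10^-6/K


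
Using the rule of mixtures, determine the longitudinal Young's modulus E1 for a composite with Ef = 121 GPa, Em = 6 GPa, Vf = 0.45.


E1 = Ef*Vf + Em*(1-Vf) = 121*0.45 + 6*0.55 = 57.75 GPa

57.75 GPa


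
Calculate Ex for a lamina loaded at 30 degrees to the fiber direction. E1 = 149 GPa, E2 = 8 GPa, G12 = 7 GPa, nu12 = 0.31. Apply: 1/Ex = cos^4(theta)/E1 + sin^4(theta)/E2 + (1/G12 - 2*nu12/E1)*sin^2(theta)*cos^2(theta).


cos^4(30) = 0.5625, sin^4(30) = 0.0625, sin^2(30)*cos^2(30) = 0.1875
1/G12 - 2*nu12/E1 = 1/7 - 2*0.31/149 = 0.138696 GPa^-1
1/Ex = 0.5625/149 + 0.0625/8 + 0.138696*0.1875 = 0.0375932 GPa^-1
Ex = 26.6 GPa

26.6 GPa


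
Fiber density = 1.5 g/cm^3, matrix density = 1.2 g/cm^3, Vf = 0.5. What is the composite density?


rho_c = rho_f*Vf + rho_m*(1-Vf) = 1.5*0.5 + 1.2*0.5 = 1.35 g/cm^3

1.35 g/cm^3


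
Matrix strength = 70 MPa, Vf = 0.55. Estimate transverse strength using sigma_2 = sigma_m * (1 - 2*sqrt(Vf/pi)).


factor = 1 - 2*sqrt(0.55/pi) = 0.1632
sigma_2 = 70 * 0.1632 = 11.42 MPa

11.42 MPa


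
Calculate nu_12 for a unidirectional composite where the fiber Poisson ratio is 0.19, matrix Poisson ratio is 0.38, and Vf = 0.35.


nu_12 = nu_f*Vf + nu_m*(1-Vf) = 0.19*0.35 + 0.38*0.65 = 0.3135

0.3135


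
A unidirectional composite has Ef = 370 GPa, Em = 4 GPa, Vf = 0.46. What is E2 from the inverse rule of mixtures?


1/E2 = Vf/Ef + (1-Vf)/Em = 0.46/370 + 0.54/4
E2 = 7.34 GPa

7.34 GPa


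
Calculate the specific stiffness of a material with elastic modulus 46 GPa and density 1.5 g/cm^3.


Specific stiffness = E/rho = 46/1.5 = 30.7 GPa/(g/cm^3)

30.7 GPa/(g/cm^3)


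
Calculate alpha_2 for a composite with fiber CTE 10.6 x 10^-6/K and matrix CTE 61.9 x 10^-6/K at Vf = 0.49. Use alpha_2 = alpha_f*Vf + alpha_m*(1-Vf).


alpha_2 = alpha_f*Vf + alpha_m*(1-Vf) = 10.6*0.49 + 61.9*0.51 = 36.8 x 10^-6/K

36.8 x 10^-6/K


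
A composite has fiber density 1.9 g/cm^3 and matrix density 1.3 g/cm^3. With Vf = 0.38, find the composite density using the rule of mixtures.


rho_c = rho_f*Vf + rho_m*(1-Vf) = 1.9*0.38 + 1.3*0.62 = 1.528 g/cm^3

1.528 g/cm^3


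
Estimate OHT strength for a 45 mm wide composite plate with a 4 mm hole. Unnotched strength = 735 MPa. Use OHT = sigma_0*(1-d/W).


OHT = sigma_0*(1-d/W) = 735*(1-4/45) = 669.7 MPa

669.7 MPa


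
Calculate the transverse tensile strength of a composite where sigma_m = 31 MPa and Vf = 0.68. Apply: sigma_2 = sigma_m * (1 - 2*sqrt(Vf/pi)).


factor = 1 - 2*sqrt(0.68/pi) = 0.0695
sigma_2 = 31 * 0.0695 = 2.15 MPa

2.15 MPa


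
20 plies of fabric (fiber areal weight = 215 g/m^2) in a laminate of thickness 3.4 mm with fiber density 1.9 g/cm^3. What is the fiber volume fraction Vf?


Vf = n * FAW / (rho_f * h * 1000) = 20 * 215 / (1.9 * 3.4 * 1000) = 0.6656

0.6656


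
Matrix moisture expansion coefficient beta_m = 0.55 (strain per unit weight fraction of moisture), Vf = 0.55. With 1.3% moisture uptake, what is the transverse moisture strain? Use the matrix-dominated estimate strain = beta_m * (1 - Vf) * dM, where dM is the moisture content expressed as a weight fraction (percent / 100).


dM = 1.3/100 = 0.013
strain = beta_m * (1-Vf) * dM = 0.55 * 0.45 * 0.013 = 0.0032175

0.0032175


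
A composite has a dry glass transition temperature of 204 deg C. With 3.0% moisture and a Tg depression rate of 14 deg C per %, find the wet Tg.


Tg_wet = Tg_dry - k*moisture = 204 - 14*3.0 = 162.0 deg C

162.0 deg C


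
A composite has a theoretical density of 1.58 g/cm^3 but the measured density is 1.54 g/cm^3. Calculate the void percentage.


Void% = (rho_theo - rho_actual)/rho_theo * 100 = (1.58 - 1.54)/1.58 * 100 = 2.53%

2.53%


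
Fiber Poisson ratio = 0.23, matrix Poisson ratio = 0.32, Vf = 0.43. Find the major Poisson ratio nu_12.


nu_12 = nu_f*Vf + nu_m*(1-Vf) = 0.23*0.43 + 0.32*0.57 = 0.2813

0.2813


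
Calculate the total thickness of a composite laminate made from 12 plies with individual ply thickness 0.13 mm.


h = n * t_ply = 12 * 0.13 = 1.56 mm

1.56 mm


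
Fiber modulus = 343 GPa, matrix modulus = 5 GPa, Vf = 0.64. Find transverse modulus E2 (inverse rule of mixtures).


1/E2 = Vf/Ef + (1-Vf)/Em = 0.64/343 + 0.36/5
E2 = 13.54 GPa

13.54 GPa


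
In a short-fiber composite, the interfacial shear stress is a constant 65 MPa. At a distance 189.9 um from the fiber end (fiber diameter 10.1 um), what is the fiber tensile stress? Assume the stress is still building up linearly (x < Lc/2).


Force balance: sigma_f * (pi*d^2/4) = tau * (pi*d) * x  ->  sigma_f = 4 * tau * x / d
sigma_f = 4 * 65 * 189.9 / 10.1 = 4888.5 MPa

4888.5 MPa


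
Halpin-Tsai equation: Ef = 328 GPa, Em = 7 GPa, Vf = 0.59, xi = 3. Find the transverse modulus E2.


eta = (Ef/Em - 1)/(Ef/Em + xi) = (46.8571 - 1)/(46.8571 + 3) = 0.9198
E2 = Em*(1+xi*eta*Vf)/(1-eta*Vf) = 40.22 GPa

40.22 GPa


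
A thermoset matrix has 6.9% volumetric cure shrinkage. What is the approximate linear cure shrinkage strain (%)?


Linear shrinkage ≈ vol_shrink/3 = 6.9/3 = 2.3%

2.3%


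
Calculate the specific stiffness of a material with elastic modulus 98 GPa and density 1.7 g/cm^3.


Specific stiffness = E/rho = 98/1.7 = 57.6 GPa/(g/cm^3)

57.6 GPa/(g/cm^3)


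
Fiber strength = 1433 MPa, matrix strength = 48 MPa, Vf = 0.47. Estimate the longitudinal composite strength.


sigma_1 = sigma_f*Vf + sigma_m*(1-Vf) = 1433*0.47 + 48*0.53 = 699.0 MPa

699.0 MPa


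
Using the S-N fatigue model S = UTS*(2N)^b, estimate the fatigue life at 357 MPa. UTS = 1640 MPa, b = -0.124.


N = 0.5 * (S/UTS)^(1/b) = 0.5 * (357/1640)^(1/-0.124) = 109419.8382 cycles

109419.8382 cycles


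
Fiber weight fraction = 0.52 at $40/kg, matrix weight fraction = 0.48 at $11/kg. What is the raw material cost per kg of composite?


Cost = cost_f*Wf + cost_m*Wm = 40*0.52 + 11*0.48 = $26.08/kg

$26.08/kg


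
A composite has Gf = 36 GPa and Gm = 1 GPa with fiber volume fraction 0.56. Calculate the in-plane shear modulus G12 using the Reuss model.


1/G12 = Vf/Gf + (1-Vf)/Gm = 0.56/36 + 0.44/1
G12 = 2.2 GPa

2.2 GPa


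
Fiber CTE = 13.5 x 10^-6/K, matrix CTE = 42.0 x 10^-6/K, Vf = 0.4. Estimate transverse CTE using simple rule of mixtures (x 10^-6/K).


alpha_2 = alpha_f*Vf + alpha_m*(1-Vf) = 13.5*0.4 + 42.0*0.6 = 30.6 x 10^-6/K

30.6 x 10^-6/K


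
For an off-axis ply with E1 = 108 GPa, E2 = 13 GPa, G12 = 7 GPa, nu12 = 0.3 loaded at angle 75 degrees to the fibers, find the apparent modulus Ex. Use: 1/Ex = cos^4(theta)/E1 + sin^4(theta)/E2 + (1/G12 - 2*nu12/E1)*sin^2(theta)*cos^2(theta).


cos^4(75) = 0.004487, sin^4(75) = 0.870513, sin^2(75)*cos^2(75) = 0.0625
1/G12 - 2*nu12/E1 = 1/7 - 2*0.3/108 = 0.137302 GPa^-1
1/Ex = 0.004487/108 + 0.870513/13 + 0.137302*0.0625 = 0.0755854 GPa^-1
Ex = 13.23 GPa

13.23 GPa


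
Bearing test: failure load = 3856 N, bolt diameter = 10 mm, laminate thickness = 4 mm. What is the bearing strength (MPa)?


sigma_br = F/(d*h) = 3856/(10*4) = 96.4 MPa

96.4 MPa


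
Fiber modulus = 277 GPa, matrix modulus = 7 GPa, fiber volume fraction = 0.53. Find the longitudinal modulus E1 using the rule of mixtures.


E1 = Ef*Vf + Em*(1-Vf) = 277*0.53 + 7*0.47 = 150.1 GPa

150.1 GPa


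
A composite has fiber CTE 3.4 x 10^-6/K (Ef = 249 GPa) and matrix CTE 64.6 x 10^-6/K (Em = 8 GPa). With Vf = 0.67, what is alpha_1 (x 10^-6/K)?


E1 = Ef*Vf + Em*(1-Vf) = 169.47
alpha_1 = (alpha_f*Ef*Vf + alpha_m*Em*(1-Vf))/E1 = 4.35 x 10^-6/K

4.35 x 10^-6/K


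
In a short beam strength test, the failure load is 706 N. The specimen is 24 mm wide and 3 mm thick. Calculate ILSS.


ILSS = 3F/(4bh) = 3*706/(4*24*3) = 7.35 MPa

7.35 MPa


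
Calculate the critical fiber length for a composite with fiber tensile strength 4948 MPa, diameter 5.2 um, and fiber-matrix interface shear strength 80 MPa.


Lc = sigma_f * d / (2 * tau_i) = 4948 * 5.2 / (2 * 80) = 160.8 um

160.8 um


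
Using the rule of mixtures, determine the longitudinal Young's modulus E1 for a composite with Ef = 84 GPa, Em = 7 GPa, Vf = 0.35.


E1 = Ef*Vf + Em*(1-Vf) = 84*0.35 + 7*0.65 = 33.95 GPa

33.95 GPa


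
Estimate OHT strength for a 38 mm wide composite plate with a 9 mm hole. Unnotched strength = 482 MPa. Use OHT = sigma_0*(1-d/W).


OHT = sigma_0*(1-d/W) = 482*(1-9/38) = 367.8 MPa

367.8 MPa


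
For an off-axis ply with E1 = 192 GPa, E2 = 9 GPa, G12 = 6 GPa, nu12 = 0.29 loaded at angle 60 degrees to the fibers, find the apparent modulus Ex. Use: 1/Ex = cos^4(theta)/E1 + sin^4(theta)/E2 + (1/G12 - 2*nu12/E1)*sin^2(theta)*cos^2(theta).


cos^4(60) = 0.0625, sin^4(60) = 0.5625, sin^2(60)*cos^2(60) = 0.1875
1/G12 - 2*nu12/E1 = 1/6 - 2*0.29/192 = 0.163646 GPa^-1
1/Ex = 0.0625/192 + 0.5625/9 + 0.163646*0.1875 = 0.0935091 GPa^-1
Ex = 10.69 GPa

10.69 GPa


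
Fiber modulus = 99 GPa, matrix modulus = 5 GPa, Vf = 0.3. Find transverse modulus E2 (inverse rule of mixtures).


1/E2 = Vf/Ef + (1-Vf)/Em = 0.3/99 + 0.7/5
E2 = 6.99 GPa

6.99 GPa


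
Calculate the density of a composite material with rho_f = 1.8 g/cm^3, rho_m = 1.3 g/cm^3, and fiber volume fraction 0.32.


rho_c = rho_f*Vf + rho_m*(1-Vf) = 1.8*0.32 + 1.3*0.68 = 1.46 g/cm^3

1.46 g/cm^3


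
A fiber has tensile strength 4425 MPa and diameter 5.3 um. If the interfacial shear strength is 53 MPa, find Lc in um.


Lc = sigma_f * d / (2 * tau_i) = 4425 * 5.3 / (2 * 53) = 221.3 um

221.3 um


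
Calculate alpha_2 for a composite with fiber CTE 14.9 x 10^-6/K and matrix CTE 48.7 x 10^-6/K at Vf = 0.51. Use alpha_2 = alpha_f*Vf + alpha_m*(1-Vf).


alpha_2 = alpha_f*Vf + alpha_m*(1-Vf) = 14.9*0.51 + 48.7*0.49 = 31.5 x 10^-6/K

31.5 x 10^-6/K


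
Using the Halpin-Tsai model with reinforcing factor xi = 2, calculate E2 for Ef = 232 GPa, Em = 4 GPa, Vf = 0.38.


eta = (Ef/Em - 1)/(Ef/Em + xi) = (58.0 - 1)/(58.0 + 2) = 0.95
E2 = Em*(1+xi*eta*Vf)/(1-eta*Vf) = 10.78 GPa

10.78 GPa


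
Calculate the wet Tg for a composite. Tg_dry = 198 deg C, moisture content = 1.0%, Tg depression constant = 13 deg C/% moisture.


Tg_wet = Tg_dry - k*moisture = 198 - 13*1.0 = 185.0 deg C

185.0 deg C


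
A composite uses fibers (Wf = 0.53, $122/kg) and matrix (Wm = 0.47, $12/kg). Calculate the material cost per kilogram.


Cost = cost_f*Wf + cost_m*Wm = 122*0.53 + 12*0.47 = $70.3/kg

$70.3/kg


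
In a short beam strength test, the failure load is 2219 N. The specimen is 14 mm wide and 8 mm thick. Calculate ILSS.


ILSS = 3F/(4bh) = 3*2219/(4*14*8) = 14.86 MPa

14.86 MPa


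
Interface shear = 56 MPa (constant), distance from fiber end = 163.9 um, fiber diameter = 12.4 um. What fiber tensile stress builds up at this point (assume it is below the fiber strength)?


Force balance: sigma_f * (pi*d^2/4) = tau * (pi*d) * x  ->  sigma_f = 4 * tau * x / d
sigma_f = 4 * 56 * 163.9 / 12.4 = 2960.8 MPa

2960.8 MPa


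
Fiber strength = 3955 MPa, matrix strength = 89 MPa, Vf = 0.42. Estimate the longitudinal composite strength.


sigma_1 = sigma_f*Vf + sigma_m*(1-Vf) = 3955*0.42 + 89*0.58 = 1712.7 MPa

1712.7 MPa


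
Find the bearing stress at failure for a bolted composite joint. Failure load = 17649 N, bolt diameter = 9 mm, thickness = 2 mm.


sigma_br = F/(d*h) = 17649/(9*2) = 980.5 MPa

980.5 MPa


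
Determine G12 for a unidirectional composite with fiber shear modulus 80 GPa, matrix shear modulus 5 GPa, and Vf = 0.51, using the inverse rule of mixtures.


1/G12 = Vf/Gf + (1-Vf)/Gm = 0.51/80 + 0.49/5
G12 = 9.58 GPa

9.58 GPa


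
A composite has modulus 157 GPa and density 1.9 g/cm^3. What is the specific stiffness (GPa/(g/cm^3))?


Specific stiffness = E/rho = 157/1.9 = 82.6 GPa/(g/cm^3)

82.6 GPa/(g/cm^3)


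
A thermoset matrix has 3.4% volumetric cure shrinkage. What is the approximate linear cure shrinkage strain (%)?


Linear shrinkage ≈ vol_shrink/3 = 3.4/3 = 1.133%

1.133%


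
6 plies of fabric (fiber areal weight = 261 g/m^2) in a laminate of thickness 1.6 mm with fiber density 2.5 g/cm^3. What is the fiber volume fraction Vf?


Vf = n * FAW / (rho_f * h * 1000) = 6 * 261 / (2.5 * 1.6 * 1000) = 0.3915

0.3915


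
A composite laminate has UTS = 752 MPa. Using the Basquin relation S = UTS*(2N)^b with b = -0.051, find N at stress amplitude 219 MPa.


N = 0.5 * (S/UTS)^(1/b) = 0.5 * (219/752)^(1/-0.051) = 1.6008e+10 cycles

1.6008e+10 cycles


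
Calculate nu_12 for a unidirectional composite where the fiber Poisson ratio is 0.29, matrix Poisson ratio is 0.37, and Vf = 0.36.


nu_12 = nu_f*Vf + nu_m*(1-Vf) = 0.29*0.36 + 0.37*0.64 = 0.3412

0.3412


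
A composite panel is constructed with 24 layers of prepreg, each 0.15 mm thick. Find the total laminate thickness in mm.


h = n * t_ply = 24 * 0.15 = 3.6 mm

3.6 mm


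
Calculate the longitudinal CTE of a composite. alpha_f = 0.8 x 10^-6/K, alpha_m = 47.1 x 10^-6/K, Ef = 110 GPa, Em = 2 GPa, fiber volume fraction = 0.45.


E1 = Ef*Vf + Em*(1-Vf) = 50.6
alpha_1 = (alpha_f*Ef*Vf + alpha_m*Em*(1-Vf))/E1 = 1.81 x 10^-6/K

1.81 x 10^-6/K


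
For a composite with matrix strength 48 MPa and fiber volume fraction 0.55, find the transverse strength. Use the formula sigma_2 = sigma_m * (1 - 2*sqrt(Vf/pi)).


factor = 1 - 2*sqrt(0.55/pi) = 0.1632
sigma_2 = 48 * 0.1632 = 7.83 MPa

7.83 MPa


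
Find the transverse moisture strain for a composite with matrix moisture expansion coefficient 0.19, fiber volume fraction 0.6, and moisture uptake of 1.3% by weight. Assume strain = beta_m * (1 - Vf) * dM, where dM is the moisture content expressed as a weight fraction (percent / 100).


dM = 1.3/100 = 0.013
strain = beta_m * (1-Vf) * dM = 0.19 * 0.4 * 0.013 = 0.000988

0.000988


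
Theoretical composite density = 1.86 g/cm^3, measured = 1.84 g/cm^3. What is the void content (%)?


Void% = (rho_theo - rho_actual)/rho_theo * 100 = (1.86 - 1.84)/1.86 * 100 = 1.08%

1.08%


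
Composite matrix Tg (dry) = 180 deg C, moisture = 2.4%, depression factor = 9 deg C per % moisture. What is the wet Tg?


Tg_wet = Tg_dry - k*moisture = 180 - 9*2.4 = 158.4 deg C

158.4 deg C


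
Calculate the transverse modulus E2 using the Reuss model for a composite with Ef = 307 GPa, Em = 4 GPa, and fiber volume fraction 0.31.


1/E2 = Vf/Ef + (1-Vf)/Em = 0.31/307 + 0.69/4
E2 = 5.76 GPa

5.76 GPa


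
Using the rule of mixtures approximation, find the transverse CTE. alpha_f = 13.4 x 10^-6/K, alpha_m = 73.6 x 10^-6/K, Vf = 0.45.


alpha_2 = alpha_f*Vf + alpha_m*(1-Vf) = 13.4*0.45 + 73.6*0.55 = 46.5 x 10^-6/K

46.5 x 10^-6/K


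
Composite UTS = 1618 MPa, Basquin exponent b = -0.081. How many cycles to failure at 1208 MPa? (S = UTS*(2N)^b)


N = 0.5 * (S/UTS)^(1/b) = 0.5 * (1208/1618)^(1/-0.081) = 18.4408 cycles

18.4408 cycles


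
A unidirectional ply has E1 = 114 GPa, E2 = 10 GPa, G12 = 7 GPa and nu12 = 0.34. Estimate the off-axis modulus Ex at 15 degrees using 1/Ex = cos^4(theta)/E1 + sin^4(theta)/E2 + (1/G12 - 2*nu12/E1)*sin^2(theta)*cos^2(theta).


cos^4(15) = 0.870513, sin^4(15) = 0.004487, sin^2(15)*cos^2(15) = 0.0625
1/G12 - 2*nu12/E1 = 1/7 - 2*0.34/114 = 0.136892 GPa^-1
1/Ex = 0.870513/114 + 0.004487/10 + 0.136892*0.0625 = 0.0166406 GPa^-1
Ex = 60.09 GPa

60.09 GPa


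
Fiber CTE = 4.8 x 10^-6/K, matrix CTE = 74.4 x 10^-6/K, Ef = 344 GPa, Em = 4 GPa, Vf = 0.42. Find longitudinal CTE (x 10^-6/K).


E1 = Ef*Vf + Em*(1-Vf) = 146.8
alpha_1 = (alpha_f*Ef*Vf + alpha_m*Em*(1-Vf))/E1 = 5.9 x 10^-6/K

5.9 x 10^-6/K


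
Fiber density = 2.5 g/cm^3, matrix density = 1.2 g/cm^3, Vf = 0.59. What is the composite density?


rho_c = rho_f*Vf + rho_m*(1-Vf) = 2.5*0.59 + 1.2*0.41 = 1.967 g/cm^3

1.967 g/cm^3


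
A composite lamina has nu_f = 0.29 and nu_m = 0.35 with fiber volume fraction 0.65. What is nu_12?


nu_12 = nu_f*Vf + nu_m*(1-Vf) = 0.29*0.65 + 0.35*0.35 = 0.311

0.311


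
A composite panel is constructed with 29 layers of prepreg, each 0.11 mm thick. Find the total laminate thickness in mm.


h = n * t_ply = 29 * 0.11 = 3.19 mm

3.19 mm


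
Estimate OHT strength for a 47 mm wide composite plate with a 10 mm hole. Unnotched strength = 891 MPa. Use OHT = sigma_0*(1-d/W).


OHT = sigma_0*(1-d/W) = 891*(1-10/47) = 701.4 MPa

701.4 MPa


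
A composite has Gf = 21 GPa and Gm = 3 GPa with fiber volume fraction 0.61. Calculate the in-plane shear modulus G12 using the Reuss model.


1/G12 = Vf/Gf + (1-Vf)/Gm = 0.61/21 + 0.39/3
G12 = 6.29 GPa

6.29 GPa


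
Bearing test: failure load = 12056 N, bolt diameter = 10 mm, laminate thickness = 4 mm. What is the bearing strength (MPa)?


sigma_br = F/(d*h) = 12056/(10*4) = 301.4 MPa

301.4 MPa


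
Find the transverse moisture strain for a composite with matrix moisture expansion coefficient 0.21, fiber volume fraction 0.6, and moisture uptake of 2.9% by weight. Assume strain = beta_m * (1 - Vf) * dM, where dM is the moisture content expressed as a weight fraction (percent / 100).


dM = 2.9/100 = 0.029
strain = beta_m * (1-Vf) * dM = 0.21 * 0.4 * 0.029 = 0.002436

0.002436


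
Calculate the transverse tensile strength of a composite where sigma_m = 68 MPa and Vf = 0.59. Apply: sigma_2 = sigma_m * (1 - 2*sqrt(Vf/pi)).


factor = 1 - 2*sqrt(0.59/pi) = 0.1333
sigma_2 = 68 * 0.1333 = 9.06 MPa

9.06 MPa


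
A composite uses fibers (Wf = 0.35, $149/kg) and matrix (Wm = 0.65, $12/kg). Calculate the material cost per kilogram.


Cost = cost_f*Wf + cost_m*Wm = 149*0.35 + 12*0.65 = $59.95/kg

$59.95/kg


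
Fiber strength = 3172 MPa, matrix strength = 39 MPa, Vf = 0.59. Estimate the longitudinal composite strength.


sigma_1 = sigma_f*Vf + sigma_m*(1-Vf) = 3172*0.59 + 39*0.41 = 1887.5 MPa

1887.5 MPa


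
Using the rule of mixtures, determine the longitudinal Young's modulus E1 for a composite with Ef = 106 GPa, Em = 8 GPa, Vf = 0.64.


E1 = Ef*Vf + Em*(1-Vf) = 106*0.64 + 8*0.36 = 70.72 GPa

70.72 GPa


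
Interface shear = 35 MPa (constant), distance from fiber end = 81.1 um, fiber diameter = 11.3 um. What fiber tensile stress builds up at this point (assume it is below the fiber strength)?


Force balance: sigma_f * (pi*d^2/4) = tau * (pi*d) * x  ->  sigma_f = 4 * tau * x / d
sigma_f = 4 * 35 * 81.1 / 11.3 = 1004.8 MPa

1004.8 MPa


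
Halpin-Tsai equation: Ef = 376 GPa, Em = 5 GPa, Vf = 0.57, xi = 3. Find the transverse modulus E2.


eta = (Ef/Em - 1)/(Ef/Em + xi) = (75.2 - 1)/(75.2 + 3) = 0.9488
E2 = Em*(1+xi*eta*Vf)/(1-eta*Vf) = 28.56 GPa

28.56 GPa


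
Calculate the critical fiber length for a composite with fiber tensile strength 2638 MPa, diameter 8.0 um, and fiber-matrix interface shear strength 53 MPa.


Lc = sigma_f * d / (2 * tau_i) = 2638 * 8.0 / (2 * 53) = 199.1 um

199.1 um


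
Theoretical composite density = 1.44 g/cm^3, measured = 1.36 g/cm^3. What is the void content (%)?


Void% = (rho_theo - rho_actual)/rho_theo * 100 = (1.44 - 1.36)/1.44 * 100 = 5.56%

5.56%


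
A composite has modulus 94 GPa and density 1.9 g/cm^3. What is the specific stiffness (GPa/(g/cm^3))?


Specific stiffness = E/rho = 94/1.9 = 49.5 GPa/(g/cm^3)

49.5 GPa/(g/cm^3)


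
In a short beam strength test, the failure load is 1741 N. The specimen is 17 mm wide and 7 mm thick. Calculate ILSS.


ILSS = 3F/(4bh) = 3*1741/(4*17*7) = 10.97 MPa

10.97 MPa


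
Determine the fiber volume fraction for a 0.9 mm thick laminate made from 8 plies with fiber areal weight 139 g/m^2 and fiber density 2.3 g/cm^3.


Vf = n * FAW / (rho_f * h * 1000) = 8 * 139 / (2.3 * 0.9 * 1000) = 0.5372

0.5372


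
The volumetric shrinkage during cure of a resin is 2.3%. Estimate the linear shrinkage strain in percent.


Linear shrinkage ≈ vol_shrink/3 = 2.3/3 = 0.767%

0.767%


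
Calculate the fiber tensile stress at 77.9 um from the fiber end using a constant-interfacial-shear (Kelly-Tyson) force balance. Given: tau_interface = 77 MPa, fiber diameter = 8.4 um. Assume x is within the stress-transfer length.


Force balance: sigma_f * (pi*d^2/4) = tau * (pi*d) * x  ->  sigma_f = 4 * tau * x / d
sigma_f = 4 * 77 * 77.9 / 8.4 = 2856.3 MPa

2856.3 MPa


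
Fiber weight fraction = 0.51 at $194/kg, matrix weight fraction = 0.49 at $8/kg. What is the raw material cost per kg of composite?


Cost = cost_f*Wf + cost_m*Wm = 194*0.51 + 8*0.49 = $102.86/kg

$102.86/kg


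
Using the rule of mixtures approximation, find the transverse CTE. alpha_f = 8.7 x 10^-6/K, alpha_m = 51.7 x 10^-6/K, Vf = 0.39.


alpha_2 = alpha_f*Vf + alpha_m*(1-Vf) = 8.7*0.39 + 51.7*0.61 = 34.9 x 10^-6/K

34.9 x 10^-6/K


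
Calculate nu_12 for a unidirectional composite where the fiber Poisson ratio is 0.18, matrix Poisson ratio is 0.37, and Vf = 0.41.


nu_12 = nu_f*Vf + nu_m*(1-Vf) = 0.18*0.41 + 0.37*0.59 = 0.2921

0.2921


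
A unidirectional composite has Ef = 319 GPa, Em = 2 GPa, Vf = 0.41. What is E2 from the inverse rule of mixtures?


1/E2 = Vf/Ef + (1-Vf)/Em = 0.41/319 + 0.59/2
E2 = 3.38 GPa

3.38 GPa
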